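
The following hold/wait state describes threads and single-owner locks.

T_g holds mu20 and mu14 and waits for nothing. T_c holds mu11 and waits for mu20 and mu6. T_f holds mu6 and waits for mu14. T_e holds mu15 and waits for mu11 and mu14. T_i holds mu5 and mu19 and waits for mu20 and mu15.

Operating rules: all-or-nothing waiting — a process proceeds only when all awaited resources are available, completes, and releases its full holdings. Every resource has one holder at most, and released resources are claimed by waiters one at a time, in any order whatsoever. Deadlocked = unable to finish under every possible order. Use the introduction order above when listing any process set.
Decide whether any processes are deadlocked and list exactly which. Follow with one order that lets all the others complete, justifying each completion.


Nothing here is deadlocked.
Key observation: the wait relation is loop-free; peeling off processes with no waits unwinds the whole state.
The rest can finish in the order T_g, T_f, T_c, T_e, T_i.
Step-by-step check:
  run T_g (it waits on nothing); releases mu20 and mu14
  T_f waits on mu14 — all released -> runs and releases mu6
  T_c waits on mu20 and mu6 — all released -> runs and releases mu11
  T_e waits on mu11 and mu14 — all released -> runs and releases mu15
  T_i waits on mu20 and mu15 — all released -> runs and releases mu5 and mu19


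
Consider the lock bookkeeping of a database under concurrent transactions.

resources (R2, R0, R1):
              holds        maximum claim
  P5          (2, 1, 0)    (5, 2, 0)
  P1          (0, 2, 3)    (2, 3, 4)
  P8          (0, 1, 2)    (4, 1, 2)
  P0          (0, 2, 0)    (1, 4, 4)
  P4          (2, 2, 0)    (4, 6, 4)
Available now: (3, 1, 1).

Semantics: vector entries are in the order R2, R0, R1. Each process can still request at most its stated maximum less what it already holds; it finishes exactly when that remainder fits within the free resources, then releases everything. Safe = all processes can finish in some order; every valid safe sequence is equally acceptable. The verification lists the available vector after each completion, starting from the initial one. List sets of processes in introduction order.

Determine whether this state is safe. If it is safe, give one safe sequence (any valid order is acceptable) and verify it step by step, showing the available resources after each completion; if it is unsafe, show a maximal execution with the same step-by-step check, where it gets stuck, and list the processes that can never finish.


SAFE, for example via the order P5, P8, P1, P0, P4.
Key observation: the first exact fit in this order is P5 — it needs (3, 1, 0) with (3, 1, 1) free, meeting a requested resource to the last unit.
Check, step by step:
  pool = (3, 1, 1)
  P5 needs (3, 1, 0) <= (3, 1, 1) -> finishes; pool += (2, 1, 0) = (5, 2, 1)
  P8 needs (4, 0, 0) <= (5, 2, 1) -> finishes; pool += (0, 1, 2) = (5, 3, 3)
  P1 needs (2, 1, 1) <= (5, 3, 3) -> finishes; pool += (0, 2, 3) = (5, 5, 6)
  P0 needs (1, 2, 4) <= (5, 5, 6) -> finishes; pool += (0, 2, 0) = (5, 7, 6)
  P4 needs (2, 4, 4) <= (5, 7, 6) -> finishes; pool += (2, 2, 0) = (7, 9, 6)


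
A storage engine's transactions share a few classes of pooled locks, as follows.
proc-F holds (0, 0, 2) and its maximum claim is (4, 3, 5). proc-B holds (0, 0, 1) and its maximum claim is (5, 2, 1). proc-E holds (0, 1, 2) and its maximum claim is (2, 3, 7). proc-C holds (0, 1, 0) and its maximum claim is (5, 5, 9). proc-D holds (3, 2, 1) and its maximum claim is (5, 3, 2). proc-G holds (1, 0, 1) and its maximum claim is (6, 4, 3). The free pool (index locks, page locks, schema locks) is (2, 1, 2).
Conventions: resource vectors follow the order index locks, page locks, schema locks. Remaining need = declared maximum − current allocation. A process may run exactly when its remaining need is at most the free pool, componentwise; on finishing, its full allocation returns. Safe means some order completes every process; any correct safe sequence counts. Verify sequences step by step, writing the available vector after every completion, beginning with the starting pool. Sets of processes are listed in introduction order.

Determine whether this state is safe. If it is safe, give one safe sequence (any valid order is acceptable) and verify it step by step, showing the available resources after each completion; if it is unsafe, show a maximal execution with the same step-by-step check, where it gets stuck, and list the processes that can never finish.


SAFE — a valid safe sequence is proc-D, proc-F, proc-B, proc-E, proc-G, proc-C.
Key observation: proc-D is the earliest step where a requested resource binds exactly: need (2, 1, 1), pool (2, 1, 2) at its turn.
Walking it through:
  pool = (2, 1, 2)
  proc-D: need (2, 1, 1) fits (2, 1, 2); releases (3, 2, 1), pool now (5, 3, 3)
  proc-F: need (4, 3, 3) fits (5, 3, 3); releases (0, 0, 2), pool now (5, 3, 5)
  proc-B: need (5, 2, 0) fits (5, 3, 5); releases (0, 0, 1), pool now (5, 3, 6)
  proc-E: need (2, 2, 5) fits (5, 3, 6); releases (0, 1, 2), pool now (5, 4, 8)
  proc-G: need (5, 4, 2) fits (5, 4, 8); releases (1, 0, 1), pool now (6, 4, 9)
  proc-C: need (5, 4, 9) fits (6, 4, 9); releases (0, 1, 0), pool now (6, 5, 9)


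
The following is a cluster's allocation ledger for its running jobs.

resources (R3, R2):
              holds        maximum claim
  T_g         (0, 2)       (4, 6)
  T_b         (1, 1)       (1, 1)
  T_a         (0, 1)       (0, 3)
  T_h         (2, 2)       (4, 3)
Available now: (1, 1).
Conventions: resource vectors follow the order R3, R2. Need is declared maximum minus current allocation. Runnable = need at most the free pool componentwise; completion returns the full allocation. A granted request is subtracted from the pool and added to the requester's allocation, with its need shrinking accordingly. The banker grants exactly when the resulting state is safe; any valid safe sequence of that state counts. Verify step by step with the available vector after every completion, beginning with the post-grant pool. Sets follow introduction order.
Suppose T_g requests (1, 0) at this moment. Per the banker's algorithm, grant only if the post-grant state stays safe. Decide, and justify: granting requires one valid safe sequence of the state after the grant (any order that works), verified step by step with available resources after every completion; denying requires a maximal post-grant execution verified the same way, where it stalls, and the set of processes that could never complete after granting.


DENY — the pretend-granted state is unsafe.
Key observation: no order helps: past T_b, T_a, the free pool tops out at (1, 3), below what each blocked process needs in R3.
Pretend the grant happened; the run T_b, T_a goes as far as possible. Step-by-step check:
  pool = (0, 1)
  T_b: need (0, 0) fits (0, 1); releases (1, 1), pool now (1, 2)
  T_a: need (0, 2) fits (1, 2); releases (0, 1), pool now (1, 3)
  T_g cannot run: need (3, 4) vs free (1, 3) (insufficient R3 and R2)
  T_h cannot run: need (2, 1) vs free (1, 3) (insufficient R3)
Had the request been granted, T_g and T_h could never finish.


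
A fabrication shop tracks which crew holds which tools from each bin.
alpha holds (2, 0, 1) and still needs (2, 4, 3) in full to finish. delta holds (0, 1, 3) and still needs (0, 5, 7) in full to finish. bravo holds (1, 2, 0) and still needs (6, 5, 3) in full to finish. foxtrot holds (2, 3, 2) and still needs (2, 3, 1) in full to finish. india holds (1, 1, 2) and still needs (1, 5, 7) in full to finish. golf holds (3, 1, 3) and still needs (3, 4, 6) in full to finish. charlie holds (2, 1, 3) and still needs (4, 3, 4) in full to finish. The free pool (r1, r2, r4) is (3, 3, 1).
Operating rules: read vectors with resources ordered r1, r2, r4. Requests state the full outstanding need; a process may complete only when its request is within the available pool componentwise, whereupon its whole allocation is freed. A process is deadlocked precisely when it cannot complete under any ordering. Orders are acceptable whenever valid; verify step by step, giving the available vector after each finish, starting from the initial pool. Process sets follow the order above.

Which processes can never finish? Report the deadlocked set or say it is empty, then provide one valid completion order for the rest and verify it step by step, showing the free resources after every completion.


No process is deadlocked.
Key observation: starting with foxtrot, each completion frees enough for the next — no one is permanently blocked.
A valid finishing order for the others: foxtrot, alpha, charlie, india, delta, bravo, golf. Step-by-step check:
  pool = (3, 3, 1)
  foxtrot needs (2, 3, 1) <= (3, 3, 1) -> finishes; pool += (2, 3, 2) = (5, 6, 3)
  alpha needs (2, 4, 3) <= (5, 6, 3) -> finishes; pool += (2, 0, 1) = (7, 6, 4)
  charlie needs (4, 3, 4) <= (7, 6, 4) -> finishes; pool += (2, 1, 3) = (9, 7, 7)
  india needs (1, 5, 7) <= (9, 7, 7) -> finishes; pool += (1, 1, 2) = (10, 8, 9)
  delta needs (0, 5, 7) <= (10, 8, 9) -> finishes; pool += (0, 1, 3) = (10, 9, 12)
  bravo needs (6, 5, 3) <= (10, 9, 12) -> finishes; pool += (1, 2, 0) = (11, 11, 12)
  golf needs (3, 4, 6) <= (11, 11, 12) -> finishes; pool += (3, 1, 3) = (14, 12, 15)


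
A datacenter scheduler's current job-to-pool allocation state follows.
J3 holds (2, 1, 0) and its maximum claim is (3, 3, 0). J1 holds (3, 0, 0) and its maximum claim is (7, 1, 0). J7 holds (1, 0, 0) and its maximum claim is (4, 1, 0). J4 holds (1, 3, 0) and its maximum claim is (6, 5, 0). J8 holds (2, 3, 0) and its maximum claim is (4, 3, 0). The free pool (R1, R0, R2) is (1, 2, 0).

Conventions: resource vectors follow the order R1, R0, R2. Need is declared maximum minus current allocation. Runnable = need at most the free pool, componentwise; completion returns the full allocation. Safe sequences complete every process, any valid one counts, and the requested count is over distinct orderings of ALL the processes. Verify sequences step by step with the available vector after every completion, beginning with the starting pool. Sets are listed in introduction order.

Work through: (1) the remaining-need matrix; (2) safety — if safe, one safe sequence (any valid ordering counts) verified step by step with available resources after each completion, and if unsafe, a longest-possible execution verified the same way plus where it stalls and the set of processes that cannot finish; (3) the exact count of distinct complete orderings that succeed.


(1) Remaining need (order R1, R0, R2):
  J3: (1, 2, 0)
  J1: (4, 1, 0)
  J7: (3, 1, 0)
  J4: (5, 2, 0)
  J8: (2, 0, 0)
(2) The state is SAFE; one workable sequence: J3, J8, J1, J4, J7.
Key observation: J3 is the earliest step where a requested resource binds exactly: need (1, 2, 0), pool (1, 2, 0) at its turn.
Step-by-step check:
  pool = (1, 2, 0)
  J3 needs (1, 2, 0) <= (1, 2, 0) -> finishes; pool += (2, 1, 0) = (3, 3, 0)
  J8 needs (2, 0, 0) <= (3, 3, 0) -> finishes; pool += (2, 3, 0) = (5, 6, 0)
  J1 needs (4, 1, 0) <= (5, 6, 0) -> finishes; pool += (3, 0, 0) = (8, 6, 0)
  J4 needs (5, 2, 0) <= (8, 6, 0) -> finishes; pool += (1, 3, 0) = (9, 9, 0)
  J7 needs (3, 1, 0) <= (9, 9, 0) -> finishes; pool += (1, 0, 0) = (10, 9, 0)
(3) Precisely 10 of the possible complete orderings are safe sequences.


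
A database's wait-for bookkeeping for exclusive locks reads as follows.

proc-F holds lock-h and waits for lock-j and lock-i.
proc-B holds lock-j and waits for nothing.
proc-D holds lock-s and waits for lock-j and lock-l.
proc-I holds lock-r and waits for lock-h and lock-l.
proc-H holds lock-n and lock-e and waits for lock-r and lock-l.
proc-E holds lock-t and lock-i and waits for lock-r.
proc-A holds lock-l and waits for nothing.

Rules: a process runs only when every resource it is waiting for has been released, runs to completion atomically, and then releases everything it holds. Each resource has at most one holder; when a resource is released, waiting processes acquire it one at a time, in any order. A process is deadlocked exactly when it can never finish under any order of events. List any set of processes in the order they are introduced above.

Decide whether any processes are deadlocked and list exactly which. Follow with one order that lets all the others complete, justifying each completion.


The deadlocked set is proc-F, proc-I, proc-H and proc-E.
Key observation: nobody on the ring proc-F -> proc-E -> proc-I -> proc-F can start until another member finishes, which never happens; proc-H waits into the deadlock from upstream.
One completion order for the rest: proc-A, proc-B, proc-D.
Verifying each step:
  proc-A waits on nothing -> runs at once and releases lock-l
  proc-B waits on nothing -> runs at once and releases lock-j
  proc-D waits on lock-j and lock-l — all released -> runs and releases lock-s


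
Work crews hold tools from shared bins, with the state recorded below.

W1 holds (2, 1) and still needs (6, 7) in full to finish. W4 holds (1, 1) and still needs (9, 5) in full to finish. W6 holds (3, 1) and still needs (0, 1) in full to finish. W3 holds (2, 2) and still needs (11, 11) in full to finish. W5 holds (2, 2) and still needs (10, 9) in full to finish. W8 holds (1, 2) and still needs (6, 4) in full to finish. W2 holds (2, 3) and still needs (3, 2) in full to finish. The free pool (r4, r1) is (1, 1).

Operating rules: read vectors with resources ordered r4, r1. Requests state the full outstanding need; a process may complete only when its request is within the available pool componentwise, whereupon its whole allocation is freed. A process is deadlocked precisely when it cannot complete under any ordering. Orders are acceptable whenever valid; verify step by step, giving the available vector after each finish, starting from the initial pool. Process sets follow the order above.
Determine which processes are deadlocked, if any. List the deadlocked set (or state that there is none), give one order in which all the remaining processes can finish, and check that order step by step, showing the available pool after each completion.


No process is deadlocked.
Key observation: there is always a runnable process — W6 first — so the state unwinds completely.
The rest can finish in the order W6, W2, W8, W1, W4, W5, W3. Walking it through:
  pool = (1, 1)
  W6 needs (0, 1) <= (1, 1) -> finishes; pool += (3, 1) = (4, 2)
  W2 needs (3, 2) <= (4, 2) -> finishes; pool += (2, 3) = (6, 5)
  W8 needs (6, 4) <= (6, 5) -> finishes; pool += (1, 2) = (7, 7)
  W1 needs (6, 7) <= (7, 7) -> finishes; pool += (2, 1) = (9, 8)
  W4 needs (9, 5) <= (9, 8) -> finishes; pool += (1, 1) = (10, 9)
  W5 needs (10, 9) <= (10, 9) -> finishes; pool += (2, 2) = (12, 11)
  W3 needs (11, 11) <= (12, 11) -> finishes; pool += (2, 2) = (14, 13)


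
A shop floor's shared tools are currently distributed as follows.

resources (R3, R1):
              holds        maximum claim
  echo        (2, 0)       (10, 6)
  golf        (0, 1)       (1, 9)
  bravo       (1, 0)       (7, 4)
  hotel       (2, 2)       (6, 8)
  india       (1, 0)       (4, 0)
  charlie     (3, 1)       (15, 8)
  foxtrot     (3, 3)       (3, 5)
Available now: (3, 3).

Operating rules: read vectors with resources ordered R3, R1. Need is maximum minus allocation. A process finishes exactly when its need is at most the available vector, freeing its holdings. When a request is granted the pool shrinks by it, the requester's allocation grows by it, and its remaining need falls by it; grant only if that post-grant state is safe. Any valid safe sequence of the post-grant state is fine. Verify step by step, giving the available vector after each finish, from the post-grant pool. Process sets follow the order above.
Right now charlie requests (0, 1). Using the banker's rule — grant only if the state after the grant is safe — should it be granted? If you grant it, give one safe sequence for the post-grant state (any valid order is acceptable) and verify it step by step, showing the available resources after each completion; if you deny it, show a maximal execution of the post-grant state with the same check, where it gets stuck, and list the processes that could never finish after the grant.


DENY. Granting would leave the state unsafe.
Key observation: india, foxtrot, bravo can finish, but then (8, 5) is all there is, and the blocked group's R1 demands exceed it.
On the post-grant state, india, foxtrot, bravo is a maximal run — nothing extends it. Walking it through:
  pool = (3, 2)
  india needs (3, 0) <= (3, 2) -> finishes; pool += (1, 0) = (4, 2)
  foxtrot needs (0, 2) <= (4, 2) -> finishes; pool += (3, 3) = (7, 5)
  bravo needs (6, 4) <= (7, 5) -> finishes; pool += (1, 0) = (8, 5)
  echo cannot run: need (8, 6) vs free (8, 5) (insufficient R1)
  golf cannot run: need (1, 8) vs free (8, 5) (insufficient R1)
  hotel cannot run: need (4, 6) vs free (8, 5) (insufficient R1)
  charlie cannot run: need (12, 6) vs free (8, 5) (insufficient R3 and R1)
Had the request been granted, echo, golf, hotel and charlie could never finish.


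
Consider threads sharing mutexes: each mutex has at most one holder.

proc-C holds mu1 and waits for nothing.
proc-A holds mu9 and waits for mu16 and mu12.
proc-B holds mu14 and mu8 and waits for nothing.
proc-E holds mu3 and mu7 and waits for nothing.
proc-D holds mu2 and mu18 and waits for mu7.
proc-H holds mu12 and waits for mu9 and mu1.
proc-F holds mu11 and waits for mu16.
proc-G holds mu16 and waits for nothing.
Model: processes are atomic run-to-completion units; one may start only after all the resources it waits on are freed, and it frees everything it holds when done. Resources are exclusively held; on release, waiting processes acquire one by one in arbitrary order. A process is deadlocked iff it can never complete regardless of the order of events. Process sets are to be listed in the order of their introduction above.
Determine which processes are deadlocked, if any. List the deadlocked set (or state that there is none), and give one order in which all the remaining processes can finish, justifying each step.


Deadlocked set: proc-A and proc-H.
Key observation: the wait chain closes on itself along proc-A -> proc-H -> proc-A; no other process is dragged down with it.
A valid finishing order for the others: proc-E, proc-G, proc-B, proc-D, proc-F, proc-C.
Step-by-step check:
  run proc-E (it waits on nothing); releases mu3 and mu7
  run proc-G (it waits on nothing); releases mu16
  run proc-B (it waits on nothing); releases mu14 and mu8
  run proc-D (all its waits — mu7 — are resolved); releases mu2 and mu18
  run proc-F (all its waits — mu16 — are resolved); releases mu11
  run proc-C (it waits on nothing); releases mu1


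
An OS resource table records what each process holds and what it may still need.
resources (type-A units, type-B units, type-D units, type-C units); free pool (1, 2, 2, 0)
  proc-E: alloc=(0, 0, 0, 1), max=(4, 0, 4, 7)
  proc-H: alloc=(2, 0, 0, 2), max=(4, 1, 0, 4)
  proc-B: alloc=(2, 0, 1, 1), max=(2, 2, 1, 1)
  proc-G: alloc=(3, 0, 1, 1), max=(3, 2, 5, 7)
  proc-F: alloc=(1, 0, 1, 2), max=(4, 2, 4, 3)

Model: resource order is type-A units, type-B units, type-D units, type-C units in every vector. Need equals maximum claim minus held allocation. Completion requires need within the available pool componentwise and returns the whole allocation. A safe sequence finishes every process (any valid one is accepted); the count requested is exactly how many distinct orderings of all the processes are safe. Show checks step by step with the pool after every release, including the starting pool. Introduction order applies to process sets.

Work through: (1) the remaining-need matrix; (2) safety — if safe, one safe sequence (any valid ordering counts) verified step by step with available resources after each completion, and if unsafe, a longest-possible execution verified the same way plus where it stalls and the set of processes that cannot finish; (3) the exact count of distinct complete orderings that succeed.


(1) Remaining need (order type-A units, type-B units, type-D units, type-C units):
  proc-E: (4, 0, 4, 6)
  proc-H: (2, 1, 0, 2)
  proc-B: (0, 2, 0, 0)
  proc-G: (0, 2, 4, 6)
  proc-F: (3, 2, 3, 1)
(2) UNSAFE — no complete ordering exists.
Key observation: no order helps: past proc-B, proc-F, proc-H, the free pool tops out at (6, 2, 4, 5), below what each blocked process needs in type-C units.
Going as far as possible: proc-B, proc-F, proc-H; after that, nothing fits. Check, step by step:
  pool = (1, 2, 2, 0)
  proc-B needs (0, 2, 0, 0) <= (1, 2, 2, 0) -> finishes; pool += (2, 0, 1, 1) = (3, 2, 3, 1)
  proc-F needs (3, 2, 3, 1) <= (3, 2, 3, 1) -> finishes; pool += (1, 0, 1, 2) = (4, 2, 4, 3)
  proc-H needs (2, 1, 0, 2) <= (4, 2, 4, 3) -> finishes; pool += (2, 0, 0, 2) = (6, 2, 4, 5)
  proc-E still needs (4, 0, 4, 6) but only (6, 2, 4, 5) is free — short on type-C units
  proc-G still needs (0, 2, 4, 6) but only (6, 2, 4, 5) is free — short on type-C units
Never able to finish: proc-E and proc-G.
(3) The exact count: 0 of the possible complete orderings are safe sequences.


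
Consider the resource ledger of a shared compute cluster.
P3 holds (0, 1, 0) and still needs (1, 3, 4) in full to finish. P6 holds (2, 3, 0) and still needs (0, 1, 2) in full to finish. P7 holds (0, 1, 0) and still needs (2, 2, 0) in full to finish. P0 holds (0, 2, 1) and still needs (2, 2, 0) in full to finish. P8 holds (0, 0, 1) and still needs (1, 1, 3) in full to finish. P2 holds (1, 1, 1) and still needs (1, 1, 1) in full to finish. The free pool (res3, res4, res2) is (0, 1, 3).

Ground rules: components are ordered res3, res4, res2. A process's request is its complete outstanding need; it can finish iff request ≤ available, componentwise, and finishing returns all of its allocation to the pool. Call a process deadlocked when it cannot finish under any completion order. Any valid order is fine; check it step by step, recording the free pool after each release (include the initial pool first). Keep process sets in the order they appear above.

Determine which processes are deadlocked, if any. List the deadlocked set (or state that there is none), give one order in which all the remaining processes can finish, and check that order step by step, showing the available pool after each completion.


The deadlocked set is empty.
Key observation: P6 fits the free pool immediately, and its release cascades until everyone finishes.
One completion order for the rest: P6, P7, P2, P3, P0, P8. Step-by-step check:
  pool = (0, 1, 3)
  run P6 (needs (0, 1, 2), free (0, 1, 3)); after release of (2, 3, 0) the pool is (2, 4, 3)
  run P7 (needs (2, 2, 0), free (2, 4, 3)); after release of (0, 1, 0) the pool is (2, 5, 3)
  run P2 (needs (1, 1, 1), free (2, 5, 3)); after release of (1, 1, 1) the pool is (3, 6, 4)
  run P3 (needs (1, 3, 4), free (3, 6, 4)); after release of (0, 1, 0) the pool is (3, 7, 4)
  run P0 (needs (2, 2, 0), free (3, 7, 4)); after release of (0, 2, 1) the pool is (3, 9, 5)
  run P8 (needs (1, 1, 3), free (3, 9, 5)); after release of (0, 0, 1) the pool is (3, 9, 6)


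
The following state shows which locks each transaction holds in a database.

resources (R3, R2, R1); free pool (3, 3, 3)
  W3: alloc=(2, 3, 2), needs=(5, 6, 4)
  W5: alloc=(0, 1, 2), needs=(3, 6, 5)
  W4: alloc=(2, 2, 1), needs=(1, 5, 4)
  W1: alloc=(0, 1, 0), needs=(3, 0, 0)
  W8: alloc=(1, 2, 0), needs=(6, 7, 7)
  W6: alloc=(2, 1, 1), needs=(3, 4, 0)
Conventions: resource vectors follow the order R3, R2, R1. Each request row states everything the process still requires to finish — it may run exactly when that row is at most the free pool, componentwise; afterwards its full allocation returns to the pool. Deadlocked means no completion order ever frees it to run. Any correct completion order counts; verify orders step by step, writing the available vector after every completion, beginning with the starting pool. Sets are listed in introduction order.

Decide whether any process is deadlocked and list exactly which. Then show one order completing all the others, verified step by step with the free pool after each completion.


The deadlocked set is empty.
Key observation: W1 fits the free pool immediately, and its release cascades until everyone finishes.
One completion order for the rest: W1, W6, W4, W3, W8, W5. Check, step by step:
  pool = (3, 3, 3)
  W1: need (3, 0, 0) fits (3, 3, 3); releases (0, 1, 0), pool now (3, 4, 3)
  W6: need (3, 4, 0) fits (3, 4, 3); releases (2, 1, 1), pool now (5, 5, 4)
  W4: need (1, 5, 4) fits (5, 5, 4); releases (2, 2, 1), pool now (7, 7, 5)
  W3: need (5, 6, 4) fits (7, 7, 5); releases (2, 3, 2), pool now (9, 10, 7)
  W8: need (6, 7, 7) fits (9, 10, 7); releases (1, 2, 0), pool now (10, 12, 7)
  W5: need (3, 6, 5) fits (10, 12, 7); releases (0, 1, 2), pool now (10, 13, 9)


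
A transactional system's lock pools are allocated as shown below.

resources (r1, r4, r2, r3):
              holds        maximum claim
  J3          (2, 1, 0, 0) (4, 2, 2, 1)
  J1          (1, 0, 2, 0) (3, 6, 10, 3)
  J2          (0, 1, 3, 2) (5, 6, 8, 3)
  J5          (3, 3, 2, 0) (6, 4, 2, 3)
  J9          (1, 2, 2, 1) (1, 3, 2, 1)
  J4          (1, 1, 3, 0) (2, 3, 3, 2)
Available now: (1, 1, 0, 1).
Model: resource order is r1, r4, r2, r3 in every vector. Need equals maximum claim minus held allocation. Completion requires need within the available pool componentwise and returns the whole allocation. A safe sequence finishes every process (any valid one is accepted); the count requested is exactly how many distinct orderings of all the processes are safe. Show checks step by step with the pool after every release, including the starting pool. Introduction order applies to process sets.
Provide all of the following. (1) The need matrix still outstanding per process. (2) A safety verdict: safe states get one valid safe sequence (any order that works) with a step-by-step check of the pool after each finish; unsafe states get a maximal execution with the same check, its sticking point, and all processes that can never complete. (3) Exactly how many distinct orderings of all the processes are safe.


(1) Remaining need (order r1, r4, r2, r3):
  J3: (2, 1, 2, 1)
  J1: (2, 6, 8, 3)
  J2: (5, 5, 5, 1)
  J5: (3, 1, 0, 3)
  J9: (0, 1, 0, 0)
  J4: (1, 2, 0, 2)
(2) SAFE — a valid safe sequence is J9, J4, J3, J2, J5, J1.
Key observation: at J9 the run first touches a limit — (0, 1, 0, 0) against (1, 1, 0, 1), exact on a resource it actually requests.
Check, step by step:
  pool = (1, 1, 0, 1)
  run J9 (needs (0, 1, 0, 0), free (1, 1, 0, 1)); after release of (1, 2, 2, 1) the pool is (2, 3, 2, 2)
  run J4 (needs (1, 2, 0, 2), free (2, 3, 2, 2)); after release of (1, 1, 3, 0) the pool is (3, 4, 5, 2)
  run J3 (needs (2, 1, 2, 1), free (3, 4, 5, 2)); after release of (2, 1, 0, 0) the pool is (5, 5, 5, 2)
  run J2 (needs (5, 5, 5, 1), free (5, 5, 5, 2)); after release of (0, 1, 3, 2) the pool is (5, 6, 8, 4)
  run J5 (needs (3, 1, 0, 3), free (5, 6, 8, 4)); after release of (3, 3, 2, 0) the pool is (8, 9, 10, 4)
  run J1 (needs (2, 6, 8, 3), free (8, 9, 10, 4)); after release of (1, 0, 2, 0) the pool is (9, 9, 12, 4)
(3) The exact count: 4 of the possible complete orderings are safe sequences.


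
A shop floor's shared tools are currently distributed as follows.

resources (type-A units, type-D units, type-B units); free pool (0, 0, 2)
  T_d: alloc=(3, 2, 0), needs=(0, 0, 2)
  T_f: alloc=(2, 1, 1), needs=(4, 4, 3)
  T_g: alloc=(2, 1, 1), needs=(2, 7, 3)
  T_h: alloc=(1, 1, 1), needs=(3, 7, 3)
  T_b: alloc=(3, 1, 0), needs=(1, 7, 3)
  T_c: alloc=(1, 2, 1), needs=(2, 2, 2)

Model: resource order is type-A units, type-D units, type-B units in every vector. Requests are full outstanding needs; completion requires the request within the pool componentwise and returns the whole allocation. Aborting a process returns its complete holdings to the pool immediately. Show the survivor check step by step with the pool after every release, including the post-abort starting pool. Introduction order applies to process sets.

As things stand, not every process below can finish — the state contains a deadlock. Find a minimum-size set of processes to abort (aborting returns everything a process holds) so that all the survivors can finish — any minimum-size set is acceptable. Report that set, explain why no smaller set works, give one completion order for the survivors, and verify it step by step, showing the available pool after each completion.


Minimum abort set: T_h and T_b.
Key observation: the returned (4, 2, 1) from T_h and T_b is what brings T_g — unrunnable before, under any order — into play at step 4.
No one abort is enough; case by case: T_d alone leaves T_g blocked (short on type-D units); T_f alone leaves T_g blocked (short on type-D units); T_g alone leaves T_h blocked (short on type-D units); T_h alone leaves T_g blocked (short on type-D units); T_b alone leaves T_g blocked (short on type-D units); T_c alone leaves T_g blocked (short on type-D units).
One survivor order: T_d, T_c, T_f, T_g. Walking it through (post-abort pool first):
  pool = (4, 2, 3)
  T_d: need (0, 0, 2) fits (4, 2, 3); releases (3, 2, 0), pool now (7, 4, 3)
  T_c: need (2, 2, 2) fits (7, 4, 3); releases (1, 2, 1), pool now (8, 6, 4)
  T_f: need (4, 4, 3) fits (8, 6, 4); releases (2, 1, 1), pool now (10, 7, 5)
  T_g: need (2, 7, 3) fits (10, 7, 5); releases (2, 1, 1), pool now (12, 8, 6)


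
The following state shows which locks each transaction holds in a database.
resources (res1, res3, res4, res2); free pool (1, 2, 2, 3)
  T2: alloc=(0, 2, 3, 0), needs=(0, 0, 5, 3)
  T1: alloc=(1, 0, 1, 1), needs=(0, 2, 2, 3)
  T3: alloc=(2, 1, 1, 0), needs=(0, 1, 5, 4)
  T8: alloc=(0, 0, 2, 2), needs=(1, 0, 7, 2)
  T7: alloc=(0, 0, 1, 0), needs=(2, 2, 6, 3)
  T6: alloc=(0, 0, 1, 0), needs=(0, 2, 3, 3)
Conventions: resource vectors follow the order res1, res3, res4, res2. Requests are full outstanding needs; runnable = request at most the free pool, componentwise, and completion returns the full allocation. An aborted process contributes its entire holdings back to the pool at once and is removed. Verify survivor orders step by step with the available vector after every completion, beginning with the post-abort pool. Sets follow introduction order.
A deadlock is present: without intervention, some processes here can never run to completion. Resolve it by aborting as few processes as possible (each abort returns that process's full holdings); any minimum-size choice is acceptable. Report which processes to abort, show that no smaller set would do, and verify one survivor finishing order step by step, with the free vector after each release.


Minimum abort set: T7.
Key observation: aborting T7 returns (0, 0, 1, 0), and T3 — hopeless before — runs at step 3 with the returned capacity in the pool.
Why nothing smaller works: aborting no one leaves the state deadlocked as given.
One survivor order: T1, T6, T3, T2, T8. Verifying each step (post-abort pool first):
  pool = (1, 2, 3, 3)
  run T1 (needs (0, 2, 2, 3), free (1, 2, 3, 3)); after release of (1, 0, 1, 1) the pool is (2, 2, 4, 4)
  run T6 (needs (0, 2, 3, 3), free (2, 2, 4, 4)); after release of (0, 0, 1, 0) the pool is (2, 2, 5, 4)
  run T3 (needs (0, 1, 5, 4), free (2, 2, 5, 4)); after release of (2, 1, 1, 0) the pool is (4, 3, 6, 4)
  run T2 (needs (0, 0, 5, 3), free (4, 3, 6, 4)); after release of (0, 2, 3, 0) the pool is (4, 5, 9, 4)
  run T8 (needs (1, 0, 7, 2), free (4, 5, 9, 4)); after release of (0, 0, 2, 2) the pool is (4, 5, 11, 6)


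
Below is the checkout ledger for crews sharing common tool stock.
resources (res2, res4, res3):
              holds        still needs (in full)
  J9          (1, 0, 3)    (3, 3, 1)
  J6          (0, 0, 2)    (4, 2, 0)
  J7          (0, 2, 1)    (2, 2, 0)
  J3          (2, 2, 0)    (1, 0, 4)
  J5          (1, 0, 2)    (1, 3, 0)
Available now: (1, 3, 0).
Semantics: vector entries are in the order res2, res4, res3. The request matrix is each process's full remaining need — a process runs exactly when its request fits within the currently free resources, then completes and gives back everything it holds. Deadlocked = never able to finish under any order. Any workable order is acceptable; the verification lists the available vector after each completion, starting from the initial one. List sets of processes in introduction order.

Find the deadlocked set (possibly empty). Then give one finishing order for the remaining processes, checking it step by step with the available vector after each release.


Deadlocked set: J9, J6 and J3.
Key observation: after J5, J7 the pool peaks at (2, 5, 3), and each blocked process is short somewhere: J9 on res2; J6 on res2; J3 on res3.
A valid finishing order for the others: J5, J7. Verifying each step:
  pool = (1, 3, 0)
  J5: need (1, 3, 0) fits (1, 3, 0); releases (1, 0, 2), pool now (2, 3, 2)
  J7: need (2, 2, 0) fits (2, 3, 2); releases (0, 2, 1), pool now (2, 5, 3)
None of the blocked processes ever fits:
  J9 cannot run: need (3, 3, 1) vs free (2, 5, 3) (insufficient res2)
  J6 cannot run: need (4, 2, 0) vs free (2, 5, 3) (insufficient res2)
  J3 cannot run: need (1, 0, 4) vs free (2, 5, 3) (insufficient res3)


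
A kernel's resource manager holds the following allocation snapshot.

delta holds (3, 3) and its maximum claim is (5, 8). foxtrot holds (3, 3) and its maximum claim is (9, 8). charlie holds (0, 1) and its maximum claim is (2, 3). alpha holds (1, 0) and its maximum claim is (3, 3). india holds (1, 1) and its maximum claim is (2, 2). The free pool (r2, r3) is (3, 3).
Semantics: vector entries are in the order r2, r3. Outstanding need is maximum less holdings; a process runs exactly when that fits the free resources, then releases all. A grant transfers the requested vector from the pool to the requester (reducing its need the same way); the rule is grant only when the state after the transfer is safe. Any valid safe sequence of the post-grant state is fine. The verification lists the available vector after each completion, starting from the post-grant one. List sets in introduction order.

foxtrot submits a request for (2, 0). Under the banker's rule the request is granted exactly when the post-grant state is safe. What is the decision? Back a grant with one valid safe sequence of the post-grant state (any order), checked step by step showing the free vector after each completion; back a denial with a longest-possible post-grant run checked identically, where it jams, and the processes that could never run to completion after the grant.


GRANT. The post-grant state is safe; one safe sequence: india, charlie, delta, foxtrot, alpha.
Key observation: even at the reduced pool (1, 3), india fits immediately, so safety survives the grant.
Verifying the post-grant state step by step:
  pool = (1, 3)
  india: need (1, 1) fits (1, 3); releases (1, 1), pool now (2, 4)
  charlie: need (2, 2) fits (2, 4); releases (0, 1), pool now (2, 5)
  delta: need (2, 5) fits (2, 5); releases (3, 3), pool now (5, 8)
  foxtrot: need (4, 5) fits (5, 8); releases (5, 3), pool now (10, 11)
  alpha: need (2, 3) fits (10, 11); releases (1, 0), pool now (11, 11)


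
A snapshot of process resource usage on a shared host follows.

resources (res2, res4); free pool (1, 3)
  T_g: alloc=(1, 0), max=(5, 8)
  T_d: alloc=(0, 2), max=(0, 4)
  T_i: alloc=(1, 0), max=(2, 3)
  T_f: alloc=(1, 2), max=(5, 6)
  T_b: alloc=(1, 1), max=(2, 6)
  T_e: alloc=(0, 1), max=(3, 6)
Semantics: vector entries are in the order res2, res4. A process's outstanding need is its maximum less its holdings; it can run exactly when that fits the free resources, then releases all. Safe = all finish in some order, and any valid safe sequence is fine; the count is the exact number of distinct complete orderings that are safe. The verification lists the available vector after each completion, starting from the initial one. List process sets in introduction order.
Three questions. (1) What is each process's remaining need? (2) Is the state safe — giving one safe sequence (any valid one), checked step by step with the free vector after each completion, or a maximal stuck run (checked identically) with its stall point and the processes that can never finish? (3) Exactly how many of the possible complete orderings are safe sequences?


(1) Outstanding need per process (order res2, res4):
  T_g: (4, 8)
  T_d: (0, 2)
  T_i: (1, 3)
  T_f: (4, 4)
  T_b: (1, 5)
  T_e: (3, 5)
(2) UNSAFE.
Key observation: even finishing T_d, T_i, T_b, T_e leaves just (3, 7) free — too little res2 for any of the remaining processes.
A maximal execution: T_d, T_i, T_b, T_e — then nothing else fits. Check, step by step:
  pool = (1, 3)
  T_d needs (0, 2) <= (1, 3) -> finishes; pool += (0, 2) = (1, 5)
  T_i needs (1, 3) <= (1, 5) -> finishes; pool += (1, 0) = (2, 5)
  T_b needs (1, 5) <= (2, 5) -> finishes; pool += (1, 1) = (3, 6)
  T_e needs (3, 5) <= (3, 6) -> finishes; pool += (0, 1) = (3, 7)
  T_g still needs (4, 8) but only (3, 7) is free — short on res2 and res4
  T_f still needs (4, 4) but only (3, 7) is free — short on res2
Permanently blocked: T_g and T_f.
(3) Precisely 0 of the possible complete orderings are safe sequences.


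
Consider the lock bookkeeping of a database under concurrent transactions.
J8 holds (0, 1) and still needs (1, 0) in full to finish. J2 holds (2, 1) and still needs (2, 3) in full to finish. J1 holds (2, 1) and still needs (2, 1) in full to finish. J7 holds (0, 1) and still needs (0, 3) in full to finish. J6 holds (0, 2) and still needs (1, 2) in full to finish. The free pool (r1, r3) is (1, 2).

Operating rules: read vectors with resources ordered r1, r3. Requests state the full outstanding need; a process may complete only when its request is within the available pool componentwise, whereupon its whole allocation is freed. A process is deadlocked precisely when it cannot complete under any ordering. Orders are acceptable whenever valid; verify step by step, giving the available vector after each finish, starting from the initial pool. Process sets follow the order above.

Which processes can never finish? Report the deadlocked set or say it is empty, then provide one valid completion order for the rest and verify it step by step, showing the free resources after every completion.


Deadlocked: J2 and J1.
Key observation: the pool after J6, J7, J8 is (1, 6); every surviving request exceeds it in r1, so progress ends there.
One completion order for the rest: J6, J7, J8. Step-by-step check:
  pool = (1, 2)
  J6 needs (1, 2) <= (1, 2) -> finishes; pool += (0, 2) = (1, 4)
  J7 needs (0, 3) <= (1, 4) -> finishes; pool += (0, 1) = (1, 5)
  J8 needs (1, 0) <= (1, 5) -> finishes; pool += (0, 1) = (1, 6)
The stuck group stays short no matter what:
  blocked: J2 wants (2, 3), pool (1, 6) — not enough r1
  blocked: J1 wants (2, 1), pool (1, 6) — not enough r1


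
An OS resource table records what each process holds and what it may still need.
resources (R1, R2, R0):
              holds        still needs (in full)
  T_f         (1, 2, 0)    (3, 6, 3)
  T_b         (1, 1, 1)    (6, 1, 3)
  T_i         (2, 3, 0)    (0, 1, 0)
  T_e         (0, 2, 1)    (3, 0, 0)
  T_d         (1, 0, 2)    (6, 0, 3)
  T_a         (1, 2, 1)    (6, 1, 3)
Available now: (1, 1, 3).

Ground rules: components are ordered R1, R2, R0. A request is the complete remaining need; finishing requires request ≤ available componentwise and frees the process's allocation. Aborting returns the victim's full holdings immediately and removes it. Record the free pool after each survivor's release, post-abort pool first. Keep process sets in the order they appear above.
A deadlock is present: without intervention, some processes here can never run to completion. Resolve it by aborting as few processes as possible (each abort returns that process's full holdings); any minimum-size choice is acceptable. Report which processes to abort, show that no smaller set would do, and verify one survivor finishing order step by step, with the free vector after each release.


Minimum abort set: T_b and T_a.
Key observation: the deadlocked T_d becomes finishable only because T_b and T_a released (2, 3, 2); it completes at step 4 below.
No one abort is enough; case by case: T_f alone leaves T_b blocked (short on R1); T_b alone leaves T_d blocked (short on R1); T_i alone leaves T_b blocked (short on R1); T_e alone leaves T_b blocked (short on R1); T_d alone leaves T_b blocked (short on R1); T_a alone leaves T_b blocked (short on R1).
One survivor order: T_e, T_i, T_f, T_d. Check, step by step (post-abort pool first):
  pool = (3, 4, 5)
  T_e needs (3, 0, 0) <= (3, 4, 5) -> finishes; pool += (0, 2, 1) = (3, 6, 6)
  T_i needs (0, 1, 0) <= (3, 6, 6) -> finishes; pool += (2, 3, 0) = (5, 9, 6)
  T_f needs (3, 6, 3) <= (5, 9, 6) -> finishes; pool += (1, 2, 0) = (6, 11, 6)
  T_d needs (6, 0, 3) <= (6, 11, 6) -> finishes; pool += (1, 0, 2) = (7, 11, 8)
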